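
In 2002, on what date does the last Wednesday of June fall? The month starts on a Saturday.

2002-06-26

June 2002 begins on a Saturday, so the first Wednesday is June 5 (4 days later).
June 2002 has 30 days. Adding weeks: 5, 12, 19, 26 — the last one ≤ 30 is the 26th.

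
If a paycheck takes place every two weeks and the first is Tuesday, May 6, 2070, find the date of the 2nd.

May 20, 2070

The 2nd occurrence is 1 interval after the first: 1 × 14 = 14 days after May 6, 2070.
14 days later is May 20, 2070.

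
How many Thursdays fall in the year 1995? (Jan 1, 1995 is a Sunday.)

Jan 1, 1995 is a Sunday; the first Thursday on or after it is Jan 5, 1995 (4 days later).
From Jan 5, 1995 to Dec 31, 1995: 26 + 28 + 31 + 30 + 31 + 30 + 31 + 31 + 30 + 31 + 30 + 31 = 360 days (rest of Jan, Feb, Mar, Apr, May, Jun, Jul, Aug, Sep, Oct, Nov, Dec).
360 ÷ 7 = 51 full weeks with remainder 3, so 51 more Thursdays after the first → 52.

52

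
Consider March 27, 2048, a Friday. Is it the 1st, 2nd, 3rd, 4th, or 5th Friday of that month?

4th

Day 27 falls in week ⌈27/7⌉ of the month.
Days 1–7 hold the 1st Friday, 8–14 the 2nd, 15–21 the 3rd, 22–28 the 4th, 29–31 the 5th.
27 is in the range for the 4th.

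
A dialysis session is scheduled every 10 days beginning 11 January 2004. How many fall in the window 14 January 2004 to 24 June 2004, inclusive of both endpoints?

16

Occurrences land 10·i days after 11 January 2004 for i = 0, 1, 2, …
14 January 2004 is 3 days after the start; 3 ÷ 10 = 0 remainder 3; since the remainder is 3, round up to i = 1. First occurrence in the window: #2 on 21 January 2004 (1×10 = 10 days in).
24 June 2004 is 165 days after the start; 165 ÷ 10 = 16 remainder 5. Last occurrence in the window: #17 on 19 June 2004.
Occurrences #2 through #17: 16 in total.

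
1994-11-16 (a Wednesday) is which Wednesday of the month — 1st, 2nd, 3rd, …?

3rd

Day 16 falls in week ⌈16/7⌉ of the month.
Days 1–7 hold the 1st Wednesday, 8–14 the 2nd, 15–21 the 3rd, 22–28 the 4th, 29–31 the 5th.
16 is in the range for the 3rd.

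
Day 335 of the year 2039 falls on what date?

January has 31 days (335 − 31 = 304 remain).
February has 28 days (304 − 28 = 276 remain).
March has 31 days (276 − 31 = 245 remain).
April has 30 days (245 − 30 = 215 remain).
May has 31 days (215 − 31 = 184 remain).
June has 30 days (184 − 30 = 154 remain).
July has 31 days (154 − 31 = 123 remain).
August has 31 days (123 − 31 = 92 remain).
September has 30 days (92 − 30 = 62 remain).
October has 31 days (62 − 31 = 31 remain).
November has 30 days (31 − 30 = 1 remain).
1 into December → December 1.

2039-12-01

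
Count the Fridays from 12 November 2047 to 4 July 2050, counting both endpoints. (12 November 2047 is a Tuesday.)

12 November 2047 is a Tuesday; the first Friday on or after it is 15 November 2047 (3 days later).
From 15 November 2047 to 4 July 2050: 46 + 366 + 365 + 185 = 962 days (rest of 2047, 2048, 2049, to 4 July 2050 in 2050).
962 ÷ 7 = 137 full weeks with remainder 3, so 137 more Fridays after the first → 138.

138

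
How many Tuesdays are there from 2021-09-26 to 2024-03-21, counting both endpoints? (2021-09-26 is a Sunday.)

130

2021-09-26 is a Sunday; the first Tuesday on or after it is 2021-09-28 (2 days later).
From 2021-09-28 to 2024-03-21: 94 + 365 + 365 + 81 = 905 days (rest of 2021, 2022, 2023, to 2024-03-21 in 2024).
905 ÷ 7 = 129 full weeks with remainder 2, so 129 more Tuesdays after the first → 130.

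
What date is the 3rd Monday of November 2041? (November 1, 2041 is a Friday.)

November 18, 2041

November 2041 begins on a Friday, so the first Monday is November 4 (3 days later).
The 3rd Monday is 2 weeks later: 4 + 14 = 18.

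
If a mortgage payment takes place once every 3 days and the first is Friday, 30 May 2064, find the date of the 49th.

The 49th occurrence is 48 intervals after the first: 48 × 3 = 144 days after 30 May 2064.
May has 31 days — 1 day to the end of May leaves 143.
June has 30 days (113 left).
July has 31 days (82 left).
August has 31 days (51 left).
September has 30 days (21 left).
21 days into October → 21 October 2064.

21 October 2064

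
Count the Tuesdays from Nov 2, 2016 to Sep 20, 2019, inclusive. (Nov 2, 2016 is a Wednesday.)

150

Nov 2, 2016 is a Wednesday; the first Tuesday on or after it is Nov 8, 2016 (6 days later).
From Nov 8, 2016 to Sep 20, 2019: 53 + 365 + 365 + 263 = 1046 days (rest of 2016, 2017, 2018, to Sep 20, 2019 in 2019).
1046 ÷ 7 = 149 full weeks with remainder 3, so 149 more Tuesdays after the first → 150.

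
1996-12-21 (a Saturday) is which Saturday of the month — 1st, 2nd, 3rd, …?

3rd

Day 21 falls in week ⌈21/7⌉ of the month.
Days 1–7 hold the 1st Saturday, 8–14 the 2nd, 15–21 the 3rd, 22–28 the 4th, 29–31 the 5th.
21 is in the range for the 3rd.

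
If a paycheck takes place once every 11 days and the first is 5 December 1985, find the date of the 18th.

The 18th occurrence is 17 intervals after the first: 17 × 11 = 187 days after 5 December 1985.
December has 31 days — 26 days to the end of December leaves 161.
January has 31 days (130 left).
February has 28 days (102 left).
March has 31 days (71 left).
April has 30 days (41 left).
May has 31 days (10 left).
10 days into June → 10 June 1986.

10 June 1986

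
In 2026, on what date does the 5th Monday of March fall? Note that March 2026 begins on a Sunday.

2026-03-30

March 2026 begins on a Sunday, so the first Monday is March 2 (1 day later).
The 5th Monday is 4 weeks later: 2 + 28 = 30.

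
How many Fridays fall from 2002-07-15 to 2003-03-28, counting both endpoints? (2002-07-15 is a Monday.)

2002-07-15 is a Monday; the first Friday on or after it is 2002-07-19 (4 days later).
From 2002-07-19 to 2003-03-28: 12 + 31 + 30 + 31 + 30 + 31 + 31 + 28 + 28 = 252 days (rest of July, August, September, October, November, December, January, February, March).
252 ÷ 7 = 36 full weeks with remainder 0, so 36 more Fridays after the first → 37.

37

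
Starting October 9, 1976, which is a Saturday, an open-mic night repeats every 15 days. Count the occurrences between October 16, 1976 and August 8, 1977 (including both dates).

20

Occurrences land 15·i days after October 9, 1976 for i = 0, 1, 2, …
October 16, 1976 is 7 days after the start; 7 ÷ 15 = 0 remainder 7; since the remainder is 7, round up to i = 1. First occurrence in the window: #2 on October 24, 1976 (1×15 = 15 days in).
August 8, 1977 is 303 days after the start; 303 ÷ 15 = 20 remainder 3. Last occurrence in the window: #21 on August 5, 1977.
Occurrences #2 through #21: 20 in total.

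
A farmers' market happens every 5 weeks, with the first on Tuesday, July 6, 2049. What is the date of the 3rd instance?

September 14, 2049

The 3rd occurrence is 2 intervals after the first: 2 × 35 = 70 days after July 6, 2049.
July has 31 days — 25 days to the end of July leaves 45.
August has 31 days (14 left).
14 days into September → September 14, 2049.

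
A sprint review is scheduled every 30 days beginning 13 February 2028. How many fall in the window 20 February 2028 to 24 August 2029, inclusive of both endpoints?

18

Occurrences land 30·i days after 13 February 2028 for i = 0, 1, 2, …
20 February 2028 is 7 days after the start; 7 ÷ 30 = 0 remainder 7; since the remainder is 7, round up to i = 1. First occurrence in the window: #2 on 14 March 2028 (1×30 = 30 days in).
24 August 2029 is 558 days after the start; 558 ÷ 30 = 18 remainder 18. Last occurrence in the window: #19 on 6 August 2029.
Occurrences #2 through #19: 18 in total.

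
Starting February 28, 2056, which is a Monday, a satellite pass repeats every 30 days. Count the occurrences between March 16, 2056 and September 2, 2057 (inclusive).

Occurrences land 30·i days after February 28, 2056 for i = 0, 1, 2, …
March 16, 2056 is 17 days after the start; 17 ÷ 30 = 0 remainder 17; since the remainder is 17, round up to i = 1. First occurrence in the window: #2 on March 29, 2056 (1×30 = 30 days in).
September 2, 2057 is 552 days after the start; 552 ÷ 30 = 18 remainder 12. Last occurrence in the window: #19 on August 21, 2057.
Occurrences #2 through #19: 18 in total.

18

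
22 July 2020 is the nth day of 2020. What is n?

Days in months before July: 31 + 29 + 31 + 30 + 31 + 30 = 182.
Plus 22 days into July → day 204.

204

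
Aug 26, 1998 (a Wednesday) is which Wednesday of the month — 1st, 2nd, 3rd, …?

4th

Day 26 falls in week ⌈26/7⌉ of the month.
Days 1–7 hold the 1st Wednesday, 8–14 the 2nd, 15–21 the 3rd, 22–28 the 4th, 29–31 the 5th.
26 is in the range for the 4th.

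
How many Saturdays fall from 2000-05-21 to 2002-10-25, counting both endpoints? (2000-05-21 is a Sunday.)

126

2000-05-21 is a Sunday; the first Saturday on or after it is 2000-05-27 (6 days later).
From 2000-05-27 to 2002-10-25: 218 + 365 + 298 = 881 days (rest of 2000, 2001, to 2002-10-25 in 2002).
881 ÷ 7 = 125 full weeks with remainder 6, so 125 more Saturdays after the first → 126.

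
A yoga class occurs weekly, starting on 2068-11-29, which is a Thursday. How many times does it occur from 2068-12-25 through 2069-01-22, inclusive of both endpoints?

4

Occurrences land 7·i days after 2068-11-29 for i = 0, 1, 2, …
2068-12-25 is 26 days after the start; 26 ÷ 7 = 3 remainder 5; since the remainder is 5, round up to i = 4. First occurrence in the window: #5 on 2068-12-27 (4×7 = 28 days in).
2069-01-22 is 54 days after the start; 54 ÷ 7 = 7 remainder 5. Last occurrence in the window: #8 on 2069-01-17.
Occurrences #5 through #8: 4 in total.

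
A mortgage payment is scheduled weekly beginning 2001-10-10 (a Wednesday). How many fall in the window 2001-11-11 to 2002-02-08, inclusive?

Occurrences land 7·i days after 2001-10-10 for i = 0, 1, 2, …
2001-11-11 is 32 days after the start; 32 ÷ 7 = 4 remainder 4; since the remainder is 4, round up to i = 5. First occurrence in the window: #6 on 2001-11-14 (5×7 = 35 days in).
2002-02-08 is 121 days after the start; 121 ÷ 7 = 17 remainder 2. Last occurrence in the window: #18 on 2002-02-06.
Occurrences #6 through #18: 13 in total.

13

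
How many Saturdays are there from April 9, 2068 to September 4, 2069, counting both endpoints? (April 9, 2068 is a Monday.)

April 9, 2068 is a Monday; the first Saturday on or after it is April 14, 2068 (5 days later).
From April 14, 2068 to September 4, 2069: 261 + 247 = 508 days (rest of 2068, to September 4, 2069 in 2069).
508 ÷ 7 = 72 full weeks with remainder 4, so 72 more Saturdays after the first → 73.

73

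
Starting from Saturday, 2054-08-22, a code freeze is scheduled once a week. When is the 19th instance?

2054-12-26

The 19th occurrence is 18 intervals after the first: 18 × 7 = 126 days after 2054-08-22.
August has 31 days — 9 days to the end of August leaves 117.
September has 30 days (87 left).
October has 31 days (56 left).
November has 30 days (26 left).
26 days into December → 2054-12-26.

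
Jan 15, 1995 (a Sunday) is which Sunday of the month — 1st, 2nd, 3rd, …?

3rd

Day 15 falls in week ⌈15/7⌉ of the month.
Days 1–7 hold the 1st Sunday, 8–14 the 2nd, 15–21 the 3rd, 22–28 the 4th, 29–31 the 5th.
15 is in the range for the 3rd.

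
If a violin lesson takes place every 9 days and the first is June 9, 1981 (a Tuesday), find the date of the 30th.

The 30th occurrence is 29 intervals after the first: 29 × 9 = 261 days after June 9, 1981.
June has 30 days — 21 days to the end of June leaves 240.
July has 31 days (209 left).
August has 31 days (178 left).
September has 30 days (148 left).
October has 31 days (117 left).
November has 30 days (87 left).
December has 31 days (56 left).
January has 31 days (25 left).
25 days into February → February 25, 1982.

February 25, 1982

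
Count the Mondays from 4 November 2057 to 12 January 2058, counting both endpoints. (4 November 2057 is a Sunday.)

4 November 2057 is a Sunday; the first Monday on or after it is 5 November 2057 (1 day later).
From 5 November 2057 to 12 January 2058: 25 + 31 + 12 = 68 days (rest of November, December, January).
68 ÷ 7 = 9 full weeks with remainder 5, so 9 more Mondays after the first → 10.

10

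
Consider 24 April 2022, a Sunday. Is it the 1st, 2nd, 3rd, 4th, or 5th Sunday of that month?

Day 24 falls in week ⌈24/7⌉ of the month.
Days 1–7 hold the 1st Sunday, 8–14 the 2nd, 15–21 the 3rd, 22–28 the 4th, 29–31 the 5th.
24 is in the range for the 4th.

4th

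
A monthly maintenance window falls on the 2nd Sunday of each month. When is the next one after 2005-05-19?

2005-06-12

May 2005 starts on a Sunday; its first Sunday is the 1st, so the 2nd Sunday is the 8th — 2005-05-08.
That is not after 2005-05-19, so look at June 2005.
June 2005 starts on a Wednesday; its first Sunday is the 5th, so the 2nd Sunday is the 12th — 2005-06-12.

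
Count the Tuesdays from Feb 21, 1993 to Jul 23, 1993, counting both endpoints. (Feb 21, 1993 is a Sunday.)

22

Feb 21, 1993 is a Sunday; the first Tuesday on or after it is Feb 23, 1993 (2 days later).
From Feb 23, 1993 to Jul 23, 1993: 5 + 31 + 30 + 31 + 30 + 23 = 150 days (rest of Feb, Mar, Apr, May, Jun, Jul).
150 ÷ 7 = 21 full weeks with remainder 3, so 21 more Tuesdays after the first → 22.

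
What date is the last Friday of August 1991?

1991-08-30

August 1991 begins on a Thursday, so the first Friday is August 2 (1 day later).
August 1991 has 31 days. Adding weeks: 2, 9, 16, 23, 30 — the last one ≤ 31 is the 30th.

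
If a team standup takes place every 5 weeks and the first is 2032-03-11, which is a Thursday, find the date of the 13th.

The 13th occurrence is 12 intervals after the first: 12 × 35 = 420 days after 2032-03-11.
March has 31 days — 20 days to the end of March leaves 400.
April has 30 days (370 left).
May has 31 days (339 left).
June has 30 days (309 left).
July has 31 days (278 left).
August has 31 days (247 left).
September has 30 days (217 left).
October has 31 days (186 left).
November has 30 days (156 left).
December has 31 days (125 left).
January has 31 days (94 left).
February has 28 days (66 left).
March has 31 days (35 left).
April has 30 days (5 left).
5 days into May → 2033-05-05.

2033-05-05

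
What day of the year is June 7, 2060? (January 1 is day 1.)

159

Days in months before June: 31 + 29 + 31 + 30 + 31 = 152.
Plus 7 days into June → day 159.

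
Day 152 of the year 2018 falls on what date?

1 June 2018

January has 31 days (152 − 31 = 121 remain).
February has 28 days (121 − 28 = 93 remain).
March has 31 days (93 − 31 = 62 remain).
April has 30 days (62 − 30 = 32 remain).
May has 31 days (32 − 31 = 1 remain).
1 into June → June 1.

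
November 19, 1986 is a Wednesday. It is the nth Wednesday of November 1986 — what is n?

Day 19 falls in week ⌈19/7⌉ of the month.
Days 1–7 hold the 1st Wednesday, 8–14 the 2nd, 15–21 the 3rd, 22–28 the 4th, 29–31 the 5th.
19 is in the range for the 3rd.

3rd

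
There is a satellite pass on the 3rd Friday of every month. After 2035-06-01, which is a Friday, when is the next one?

2035-06-15

June 2035 starts on a Friday; its first Friday is the 1st, so the 3rd Friday is the 15th — 2035-06-15.
2035-06-15 is after 2035-06-01, so that is the next one.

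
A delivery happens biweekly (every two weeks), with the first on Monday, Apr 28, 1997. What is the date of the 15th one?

Nov 10, 1997

The 15th occurrence is 14 intervals after the first: 14 × 14 = 196 days after Apr 28, 1997.
Apr has 30 days — 2 days to the end of Apr leaves 194.
May has 31 days (163 left).
Jun has 30 days (133 left).
Jul has 31 days (102 left).
Aug has 31 days (71 left).
Sep has 30 days (41 left).
Oct has 31 days (10 left).
10 days into Nov → Nov 10, 1997.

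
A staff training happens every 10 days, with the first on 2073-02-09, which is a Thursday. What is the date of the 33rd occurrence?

The 33rd occurrence is 32 intervals after the first: 32 × 10 = 320 days after 2073-02-09.
February has 28 days — 19 days to the end of February leaves 301.
March has 31 days (270 left).
April has 30 days (240 left).
May has 31 days (209 left).
June has 30 days (179 left).
July has 31 days (148 left).
August has 31 days (117 left).
September has 30 days (87 left).
October has 31 days (56 left).
November has 30 days (26 left).
26 days into December → 2073-12-26.

2073-12-26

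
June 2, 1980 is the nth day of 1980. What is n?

154

Days in months before June: 31 + 29 + 31 + 30 + 31 = 152.
Plus 2 days into June → day 154.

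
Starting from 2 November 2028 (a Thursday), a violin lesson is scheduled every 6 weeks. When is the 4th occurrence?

8 March 2029

The 4th occurrence is 3 intervals after the first: 3 × 42 = 126 days after 2 November 2028.
November has 30 days — 28 days to the end of November leaves 98.
December has 31 days (67 left).
January has 31 days (36 left).
February has 28 days (8 left).
8 days into March → 8 March 2029.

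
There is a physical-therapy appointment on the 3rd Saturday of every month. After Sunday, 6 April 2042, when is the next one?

April 2042 starts on a Tuesday; its first Saturday is the 5th, so the 3rd Saturday is the 19th — 19 April 2042.
19 April 2042 is after 6 April 2042, so that is the next one.

19 April 2042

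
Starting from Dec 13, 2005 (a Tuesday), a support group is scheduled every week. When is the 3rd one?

The 3rd occurrence is 2 intervals after the first: 2 × 7 = 14 days after Dec 13, 2005.
14 days later is Dec 27, 2005.

Dec 27, 2005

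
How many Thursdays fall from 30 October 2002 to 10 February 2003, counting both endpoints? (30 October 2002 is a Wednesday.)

15

30 October 2002 is a Wednesday; the first Thursday on or after it is 31 October 2002 (1 day later).
From 31 October 2002 to 10 February 2003: 0 + 30 + 31 + 31 + 10 = 102 days (rest of October, November, December, January, February).
102 ÷ 7 = 14 full weeks with remainder 4, so 14 more Thursdays after the first → 15.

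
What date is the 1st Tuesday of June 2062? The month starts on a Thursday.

June 2062 begins on a Thursday, so the first Tuesday is June 6 (5 days later).

June 6, 2062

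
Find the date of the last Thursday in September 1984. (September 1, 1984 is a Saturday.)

27 September 1984

September 1984 begins on a Saturday, so the first Thursday is September 6 (5 days later).
September 1984 has 30 days. Adding weeks: 6, 13, 20, 27 — the last one ≤ 30 is the 27th.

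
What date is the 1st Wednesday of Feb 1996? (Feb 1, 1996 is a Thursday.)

Feb 1996 begins on a Thursday, so the first Wednesday is Feb 7 (6 days later).

Feb 7, 1996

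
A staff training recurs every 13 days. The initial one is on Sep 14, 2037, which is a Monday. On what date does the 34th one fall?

Nov 17, 2038

The 34th occurrence is 33 intervals after the first: 33 × 13 = 429 days after Sep 14, 2037.
Sep has 30 days — 16 days to the end of Sep leaves 413.
From end of Sep to end of 2037 is 92 days (321 left).
Jan has 31 days (290 left).
Feb has 28 days (262 left).
Mar has 31 days (231 left).
Apr has 30 days (201 left).
May has 31 days (170 left).
Jun has 30 days (140 left).
Jul has 31 days (109 left).
Aug has 31 days (78 left).
Sep has 30 days (48 left).
Oct has 31 days (17 left).
17 days into Nov → Nov 17, 2038.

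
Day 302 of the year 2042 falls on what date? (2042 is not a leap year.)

January has 31 days (302 − 31 = 271 remain).
February has 28 days (271 − 28 = 243 remain).
March has 31 days (243 − 31 = 212 remain).
April has 30 days (212 − 30 = 182 remain).
May has 31 days (182 − 31 = 151 remain).
June has 30 days (151 − 30 = 121 remain).
July has 31 days (121 − 31 = 90 remain).
August has 31 days (90 − 31 = 59 remain).
September has 30 days (59 − 30 = 29 remain).
29 into October → October 29.

29 October 2042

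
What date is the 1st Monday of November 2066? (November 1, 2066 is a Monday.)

November 1, 2066

November 2066 begins on a Monday, so the first Monday is November 1.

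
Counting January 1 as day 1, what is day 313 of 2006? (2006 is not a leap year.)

January has 31 days (313 − 31 = 282 remain).
February has 28 days (282 − 28 = 254 remain).
March has 31 days (254 − 31 = 223 remain).
April has 30 days (223 − 30 = 193 remain).
May has 31 days (193 − 31 = 162 remain).
June has 30 days (162 − 30 = 132 remain).
July has 31 days (132 − 31 = 101 remain).
August has 31 days (101 − 31 = 70 remain).
September has 30 days (70 − 30 = 40 remain).
October has 31 days (40 − 31 = 9 remain).
9 into November → November 9.

9 November 2006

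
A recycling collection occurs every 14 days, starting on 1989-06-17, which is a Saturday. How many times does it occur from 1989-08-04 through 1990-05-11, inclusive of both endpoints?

20

Occurrences land 14·i days after 1989-06-17 for i = 0, 1, 2, …
1989-08-04 is 48 days after the start; 48 ÷ 14 = 3 remainder 6; since the remainder is 6, round up to i = 4. First occurrence in the window: #5 on 1989-08-12 (4×14 = 56 days in).
1990-05-11 is 328 days after the start; 328 ÷ 14 = 23 remainder 6. Last occurrence in the window: #24 on 1990-05-05.
Occurrences #5 through #24: 20 in total.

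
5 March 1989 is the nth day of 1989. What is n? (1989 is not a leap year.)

Days in months before March: 31 + 28 = 59.
Plus 5 days into March → day 64.

64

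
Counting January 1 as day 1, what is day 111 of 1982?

Jan has 31 days (111 − 31 = 80 remain).
Feb has 28 days (80 − 28 = 52 remain).
Mar has 31 days (52 − 31 = 21 remain).
21 into Apr → Apr 21.

Apr 21, 1982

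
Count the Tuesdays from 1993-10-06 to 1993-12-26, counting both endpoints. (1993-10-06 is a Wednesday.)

1993-10-06 is a Wednesday; the first Tuesday on or after it is 1993-10-12 (6 days later).
From 1993-10-12 to 1993-12-26: 19 + 30 + 26 = 75 days (rest of October, November, December).
75 ÷ 7 = 10 full weeks with remainder 5, so 10 more Tuesdays after the first → 11.

11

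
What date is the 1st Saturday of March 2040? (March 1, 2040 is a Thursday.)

March 3, 2040

March 2040 begins on a Thursday, so the first Saturday is March 3 (2 days later).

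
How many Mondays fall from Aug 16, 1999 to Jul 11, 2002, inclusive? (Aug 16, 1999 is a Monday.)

152

Aug 16, 1999 is a Monday; the first Monday on or after it is Aug 16, 1999.
From Aug 16, 1999 to Jul 11, 2002: 137 + 366 + 365 + 192 = 1060 days (rest of 1999, 2000, 2001, to Jul 11, 2002 in 2002).
1060 ÷ 7 = 151 full weeks with remainder 3, so 151 more Mondays after the first → 152.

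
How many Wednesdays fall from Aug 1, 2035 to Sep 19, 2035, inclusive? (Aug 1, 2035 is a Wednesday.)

8

Aug 1, 2035 is a Wednesday; the first Wednesday on or after it is Aug 1, 2035.
From Aug 1, 2035 to Sep 19, 2035: 30 + 19 = 49 days (rest of Aug, Sep).
49 ÷ 7 = 7 full weeks with remainder 0, so 7 more Wednesdays after the first → 8.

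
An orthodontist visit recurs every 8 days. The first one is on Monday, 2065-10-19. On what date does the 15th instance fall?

The 15th occurrence is 14 intervals after the first: 14 × 8 = 112 days after 2065-10-19.
October has 31 days — 12 days to the end of October leaves 100.
November has 30 days (70 left).
December has 31 days (39 left).
January has 31 days (8 left).
8 days into February → 2066-02-08.

2066-02-08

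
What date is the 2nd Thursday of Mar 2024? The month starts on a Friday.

Mar 2024 begins on a Friday, so the first Thursday is Mar 7 (6 days later).
The 2nd Thursday is 1 weeks later: 7 + 7 = 14.

Mar 14, 2024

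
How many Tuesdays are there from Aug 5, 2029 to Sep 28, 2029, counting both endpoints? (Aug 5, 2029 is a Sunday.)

Aug 5, 2029 is a Sunday; the first Tuesday on or after it is Aug 7, 2029 (2 days later).
From Aug 7, 2029 to Sep 28, 2029: 24 + 28 = 52 days (rest of Aug, Sep).
52 ÷ 7 = 7 full weeks with remainder 3, so 7 more Tuesdays after the first → 8.

8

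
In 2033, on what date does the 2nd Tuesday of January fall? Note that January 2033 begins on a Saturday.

January 2033 begins on a Saturday, so the first Tuesday is January 4 (3 days later).
The 2nd Tuesday is 1 weeks later: 4 + 7 = 11.

January 11, 2033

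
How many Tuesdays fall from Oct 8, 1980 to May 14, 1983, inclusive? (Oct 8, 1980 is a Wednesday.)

135

Oct 8, 1980 is a Wednesday; the first Tuesday on or after it is Oct 14, 1980 (6 days later).
From Oct 14, 1980 to May 14, 1983: 78 + 365 + 365 + 134 = 942 days (rest of 1980, 1981, 1982, to May 14, 1983 in 1983).
942 ÷ 7 = 134 full weeks with remainder 4, so 134 more Tuesdays after the first → 135.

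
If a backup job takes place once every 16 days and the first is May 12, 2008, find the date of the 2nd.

May 28, 2008

The 2nd occurrence is 1 interval after the first: 1 × 16 = 16 days after May 12, 2008.
16 days later is May 28, 2008.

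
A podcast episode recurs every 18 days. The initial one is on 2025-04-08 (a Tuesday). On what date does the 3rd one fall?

2025-05-14

The 3rd occurrence is 2 intervals after the first: 2 × 18 = 36 days after 2025-04-08.
April has 30 days — 22 days to the end of April leaves 14.
14 days into May → 2025-05-14.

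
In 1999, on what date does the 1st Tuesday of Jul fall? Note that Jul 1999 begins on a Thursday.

Jul 1999 begins on a Thursday, so the first Tuesday is Jul 6 (5 days later).

Jul 6, 1999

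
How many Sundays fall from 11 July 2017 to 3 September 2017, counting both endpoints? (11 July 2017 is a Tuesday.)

11 July 2017 is a Tuesday; the first Sunday on or after it is 16 July 2017 (5 days later).
From 16 July 2017 to 3 September 2017: 15 + 31 + 3 = 49 days (rest of July, August, September).
49 ÷ 7 = 7 full weeks with remainder 0, so 7 more Sundays after the first → 8.

8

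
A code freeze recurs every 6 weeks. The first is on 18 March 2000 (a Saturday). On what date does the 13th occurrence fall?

The 13th occurrence is 12 intervals after the first: 12 × 42 = 504 days after 18 March 2000.
March has 31 days — 13 days to the end of March leaves 491.
From end of March to end of 2000 is 275 days (216 left).
January has 31 days (185 left).
February has 28 days (157 left).
March has 31 days (126 left).
April has 30 days (96 left).
May has 31 days (65 left).
June has 30 days (35 left).
July has 31 days (4 left).
4 days into August → 4 August 2001.

4 August 2001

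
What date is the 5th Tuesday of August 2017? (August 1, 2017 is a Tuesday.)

August 2017 begins on a Tuesday, so the first Tuesday is August 1.
The 5th Tuesday is 4 weeks later: 1 + 28 = 29.

August 29, 2017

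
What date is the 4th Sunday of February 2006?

February 2006 begins on a Wednesday, so the first Sunday is February 5 (4 days later).
The 4th Sunday is 3 weeks later: 5 + 21 = 26.

26 February 2006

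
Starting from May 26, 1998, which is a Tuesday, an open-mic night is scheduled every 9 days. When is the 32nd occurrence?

The 32nd occurrence is 31 intervals after the first: 31 × 9 = 279 days after May 26, 1998.
May has 31 days — 5 days to the end of May leaves 274.
Jun has 30 days (244 left).
Jul has 31 days (213 left).
Aug has 31 days (182 left).
Sep has 30 days (152 left).
Oct has 31 days (121 left).
Nov has 30 days (91 left).
Dec has 31 days (60 left).
Jan has 31 days (29 left).
Feb has 28 days (1 left).
1 day into Mar → Mar 1, 1999.

Mar 1, 1999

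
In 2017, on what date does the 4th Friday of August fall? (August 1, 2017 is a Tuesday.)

August 2017 begins on a Tuesday, so the first Friday is August 4 (3 days later).
The 4th Friday is 3 weeks later: 4 + 21 = 25.

August 25, 2017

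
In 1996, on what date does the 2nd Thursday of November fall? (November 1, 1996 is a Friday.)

November 1996 begins on a Friday, so the first Thursday is November 7 (6 days later).
The 2nd Thursday is 1 weeks later: 7 + 7 = 14.

14 November 1996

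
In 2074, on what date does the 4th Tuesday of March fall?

March 27, 2074

The first Tuesday of March 2074 is March 6.
The 4th Tuesday is 3 weeks later: 6 + 21 = 27.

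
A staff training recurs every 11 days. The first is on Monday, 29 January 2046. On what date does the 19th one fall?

15 August 2046

The 19th occurrence is 18 intervals after the first: 18 × 11 = 198 days after 29 January 2046.
January has 31 days — 2 days to the end of January leaves 196.
February has 28 days (168 left).
March has 31 days (137 left).
April has 30 days (107 left).
May has 31 days (76 left).
June has 30 days (46 left).
July has 31 days (15 left).
15 days into August → 15 August 2046.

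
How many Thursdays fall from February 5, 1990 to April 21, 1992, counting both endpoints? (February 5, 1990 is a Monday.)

115

February 5, 1990 is a Monday; the first Thursday on or after it is February 8, 1990 (3 days later).
From February 8, 1990 to April 21, 1992: 326 + 365 + 112 = 803 days (rest of 1990, 1991, to April 21, 1992 in 1992).
803 ÷ 7 = 114 full weeks with remainder 5, so 114 more Thursdays after the first → 115.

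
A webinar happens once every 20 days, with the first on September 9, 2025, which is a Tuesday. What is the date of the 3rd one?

October 19, 2025

The 3rd occurrence is 2 intervals after the first: 2 × 20 = 40 days after September 9, 2025.
September has 30 days — 21 days to the end of September leaves 19.
19 days into October → October 19, 2025.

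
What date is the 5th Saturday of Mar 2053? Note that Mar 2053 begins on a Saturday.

Mar 29, 2053

Mar 2053 begins on a Saturday, so the first Saturday is Mar 1.
The 5th Saturday is 4 weeks later: 1 + 28 = 29.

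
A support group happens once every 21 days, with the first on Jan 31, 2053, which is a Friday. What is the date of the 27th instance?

The 27th occurrence is 26 intervals after the first: 26 × 21 = 546 days after Jan 31, 2053.
Jan has 31 days — 0 days to the end of Jan leaves 546.
From end of Jan to end of 2053 is 334 days (212 left).
Jan has 31 days (181 left).
Feb has 28 days (153 left).
Mar has 31 days (122 left).
Apr has 30 days (92 left).
May has 31 days (61 left).
Jun has 30 days (31 left).
31 days into Jul → Jul 31, 2054.

Jul 31, 2054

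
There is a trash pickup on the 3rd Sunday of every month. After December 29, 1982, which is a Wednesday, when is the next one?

January 16, 1983

December 1982 starts on a Wednesday; its first Sunday is the 5th, so the 3rd Sunday is the 19th — December 19, 1982.
That is not after December 29, 1982, so look at January 1983.
January 1983 starts on a Saturday; its first Sunday is the 2nd, so the 3rd Sunday is the 16th — January 16, 1983.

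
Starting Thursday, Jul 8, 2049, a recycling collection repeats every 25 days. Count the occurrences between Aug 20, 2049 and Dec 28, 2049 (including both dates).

5

Occurrences land 25·i days after Jul 8, 2049 for i = 0, 1, 2, …
Aug 20, 2049 is 43 days after the start; 43 ÷ 25 = 1 remainder 18; since the remainder is 18, round up to i = 2. First occurrence in the window: #3 on Aug 27, 2049 (2×25 = 50 days in).
Dec 28, 2049 is 173 days after the start; 173 ÷ 25 = 6 remainder 23. Last occurrence in the window: #7 on Dec 5, 2049.
Occurrences #3 through #7: 5 in total.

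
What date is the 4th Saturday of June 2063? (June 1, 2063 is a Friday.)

2063-06-23

June 2063 begins on a Friday, so the first Saturday is June 2 (1 day later).
The 4th Saturday is 3 weeks later: 2 + 21 = 23.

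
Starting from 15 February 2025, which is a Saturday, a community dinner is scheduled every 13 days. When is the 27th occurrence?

19 January 2026

The 27th occurrence is 26 intervals after the first: 26 × 13 = 338 days after 15 February 2025.
February has 28 days — 13 days to the end of February leaves 325.
March has 31 days (294 left).
April has 30 days (264 left).
May has 31 days (233 left).
June has 30 days (203 left).
July has 31 days (172 left).
August has 31 days (141 left).
September has 30 days (111 left).
October has 31 days (80 left).
November has 30 days (50 left).
December has 31 days (19 left).
19 days into January → 19 January 2026.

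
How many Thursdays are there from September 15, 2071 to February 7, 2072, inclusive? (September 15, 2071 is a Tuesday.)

September 15, 2071 is a Tuesday; the first Thursday on or after it is September 17, 2071 (2 days later).
From September 17, 2071 to February 7, 2072: 13 + 31 + 30 + 31 + 31 + 7 = 143 days (rest of September, October, November, December, January, February).
143 ÷ 7 = 20 full weeks with remainder 3, so 20 more Thursdays after the first → 21.

21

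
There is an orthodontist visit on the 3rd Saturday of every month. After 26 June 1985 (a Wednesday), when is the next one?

20 July 1985

June 1985 starts on a Saturday; its first Saturday is the 1st, so the 3rd Saturday is the 15th — 15 June 1985.
That is not after 26 June 1985, so look at July 1985.
July 1985 starts on a Monday; its first Saturday is the 6th, so the 3rd Saturday is the 20th — 20 July 1985.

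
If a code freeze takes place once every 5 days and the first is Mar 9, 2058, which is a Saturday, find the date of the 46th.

Oct 20, 2058

The 46th occurrence is 45 intervals after the first: 45 × 5 = 225 days after Mar 9, 2058.
Mar has 31 days — 22 days to the end of Mar leaves 203.
Apr has 30 days (173 left).
May has 31 days (142 left).
Jun has 30 days (112 left).
Jul has 31 days (81 left).
Aug has 31 days (50 left).
Sep has 30 days (20 left).
20 days into Oct → Oct 20, 2058.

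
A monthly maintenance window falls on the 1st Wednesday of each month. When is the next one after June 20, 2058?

June 2058 starts on a Saturday, so its 1st Wednesday is June 5, 2058 (4 days in).
That is not after June 20, 2058, so look at July 2058.
July 2058 starts on a Monday, so its 1st Wednesday is July 3, 2058 (2 days in).

July 3, 2058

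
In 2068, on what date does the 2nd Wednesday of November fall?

14 November 2068

November 2068 begins on a Thursday, so the first Wednesday is November 7 (6 days later).
The 2nd Wednesday is 1 weeks later: 7 + 7 = 14.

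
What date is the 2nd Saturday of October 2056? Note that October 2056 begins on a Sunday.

October 2056 begins on a Sunday, so the first Saturday is October 7 (6 days later).
The 2nd Saturday is 1 weeks later: 7 + 7 = 14.

2056-10-14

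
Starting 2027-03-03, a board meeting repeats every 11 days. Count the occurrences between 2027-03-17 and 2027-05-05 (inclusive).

4

Occurrences land 11·i days after 2027-03-03 for i = 0, 1, 2, …
2027-03-17 is 14 days after the start; 14 ÷ 11 = 1 remainder 3; since the remainder is 3, round up to i = 2. First occurrence in the window: #3 on 2027-03-25 (2×11 = 22 days in).
2027-05-05 is 63 days after the start; 63 ÷ 11 = 5 remainder 8. Last occurrence in the window: #6 on 2027-04-27.
Occurrences #3 through #6: 4 in total.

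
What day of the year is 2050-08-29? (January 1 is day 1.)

Days in months before August: 31 + 28 + 31 + 30 + 31 + 30 + 31 = 212.
Plus 29 days into August → day 241.

241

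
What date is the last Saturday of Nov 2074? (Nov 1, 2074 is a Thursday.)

Nov 2074 begins on a Thursday, so the first Saturday is Nov 3 (2 days later).
Nov 2074 has 30 days. Adding weeks: 3, 10, 17, 24 — the last one ≤ 30 is the 24th.

Nov 24, 2074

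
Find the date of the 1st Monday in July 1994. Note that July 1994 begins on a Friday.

July 4, 1994

July 1994 begins on a Friday, so the first Monday is July 4 (3 days later).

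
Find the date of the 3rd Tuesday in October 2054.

October 2054 begins on a Thursday, so the first Tuesday is October 6 (5 days later).
The 3rd Tuesday is 2 weeks later: 6 + 14 = 20.

2054-10-20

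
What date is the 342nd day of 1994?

December 8, 1994

January has 31 days (342 − 31 = 311 remain).
February has 28 days (311 − 28 = 283 remain).
March has 31 days (283 − 31 = 252 remain).
April has 30 days (252 − 30 = 222 remain).
May has 31 days (222 − 31 = 191 remain).
June has 30 days (191 − 30 = 161 remain).
July has 31 days (161 − 31 = 130 remain).
August has 31 days (130 − 31 = 99 remain).
September has 30 days (99 − 30 = 69 remain).
October has 31 days (69 − 31 = 38 remain).
November has 30 days (38 − 30 = 8 remain).
8 into December → December 8.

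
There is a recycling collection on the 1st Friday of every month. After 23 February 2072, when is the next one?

February 2072 starts on a Monday, so its 1st Friday is 5 February 2072 (4 days in).
That is not after 23 February 2072, so look at March 2072.
March 2072 starts on a Tuesday, so its 1st Friday is 4 March 2072 (3 days in).

4 March 2072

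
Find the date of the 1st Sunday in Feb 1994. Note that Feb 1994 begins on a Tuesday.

Feb 6, 1994

Feb 1994 begins on a Tuesday, so the first Sunday is Feb 6 (5 days later).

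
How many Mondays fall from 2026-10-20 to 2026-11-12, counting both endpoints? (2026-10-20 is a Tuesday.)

3

2026-10-20 is a Tuesday; the first Monday on or after it is 2026-10-26 (6 days later).
From 2026-10-26 to 2026-11-12: 5 + 12 = 17 days (rest of October, November).
17 ÷ 7 = 2 full weeks with remainder 3, so 2 more Mondays after the first → 3.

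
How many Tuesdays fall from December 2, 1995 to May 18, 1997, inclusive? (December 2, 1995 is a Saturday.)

76

December 2, 1995 is a Saturday; the first Tuesday on or after it is December 5, 1995 (3 days later).
From December 5, 1995 to May 18, 1997: 26 + 366 + 138 = 530 days (rest of 1995, 1996, to May 18, 1997 in 1997).
530 ÷ 7 = 75 full weeks with remainder 5, so 75 more Tuesdays after the first → 76.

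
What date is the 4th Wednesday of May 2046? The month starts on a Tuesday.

May 2046 begins on a Tuesday, so the first Wednesday is May 2 (1 day later).
The 4th Wednesday is 3 weeks later: 2 + 21 = 23.

23 May 2046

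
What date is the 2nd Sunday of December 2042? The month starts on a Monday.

December 2042 begins on a Monday, so the first Sunday is December 7 (6 days later).
The 2nd Sunday is 1 weeks later: 7 + 7 = 14.

14 December 2042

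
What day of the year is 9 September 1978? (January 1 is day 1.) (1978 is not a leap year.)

Days in months before September: 31 + 28 + 31 + 30 + 31 + 30 + 31 + 31 = 243.
Plus 9 days into September → day 252.

252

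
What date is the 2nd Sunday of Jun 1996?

Jun 1996 begins on a Saturday, so the first Sunday is Jun 2 (1 day later).
The 2nd Sunday is 1 weeks later: 2 + 7 = 9.

Jun 9, 1996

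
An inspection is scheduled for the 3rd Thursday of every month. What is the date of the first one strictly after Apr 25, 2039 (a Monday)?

Apr 2039 starts on a Friday; its first Thursday is the 7th, so the 3rd Thursday is the 21st — Apr 21, 2039.
That is not after Apr 25, 2039, so look at May 2039.
May 2039 starts on a Sunday; its first Thursday is the 5th, so the 3rd Thursday is the 19th — May 19, 2039.

May 19, 2039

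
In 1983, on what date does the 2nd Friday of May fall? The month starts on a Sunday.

1983-05-13

May 1983 begins on a Sunday, so the first Friday is May 6 (5 days later).
The 2nd Friday is 1 weeks later: 6 + 7 = 13.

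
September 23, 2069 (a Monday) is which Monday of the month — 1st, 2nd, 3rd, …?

Day 23 falls in week ⌈23/7⌉ of the month.
Days 1–7 hold the 1st Monday, 8–14 the 2nd, 15–21 the 3rd, 22–28 the 4th, 29–31 the 5th.
23 is in the range for the 4th.

4th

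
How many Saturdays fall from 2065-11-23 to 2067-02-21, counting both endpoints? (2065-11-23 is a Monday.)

65

2065-11-23 is a Monday; the first Saturday on or after it is 2065-11-28 (5 days later).
From 2065-11-28 to 2067-02-21: 33 + 365 + 52 = 450 days (rest of 2065, 2066, to 2067-02-21 in 2067).
450 ÷ 7 = 64 full weeks with remainder 2, so 64 more Saturdays after the first → 65.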